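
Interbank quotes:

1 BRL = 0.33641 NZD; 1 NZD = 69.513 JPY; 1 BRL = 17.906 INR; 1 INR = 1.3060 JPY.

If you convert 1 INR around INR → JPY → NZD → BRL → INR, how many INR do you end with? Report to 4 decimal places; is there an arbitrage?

1.0000 (no arbitrage)

Around INR → JPY → NZD → BRL → INR: 1 × 1.3060 ÷ 69.513 ÷ 0.33641 × 17.906 = 1.000016
Product ≈ 1 (deviation 0.002%, within rounding noise).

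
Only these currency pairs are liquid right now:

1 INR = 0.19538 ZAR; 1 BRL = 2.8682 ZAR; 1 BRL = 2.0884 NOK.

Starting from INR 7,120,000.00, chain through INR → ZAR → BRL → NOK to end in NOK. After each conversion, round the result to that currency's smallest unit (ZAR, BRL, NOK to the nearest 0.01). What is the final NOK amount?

INR 7,120,000.00 × 0.19538 = ZAR 1,391,105.60
ZAR 1,391,105.60 ÷ 2.8682 = BRL 485,009.97
BRL 485,009.97 × 2.0884 = NOK 1,012,894.82

NOK 1,012,894.82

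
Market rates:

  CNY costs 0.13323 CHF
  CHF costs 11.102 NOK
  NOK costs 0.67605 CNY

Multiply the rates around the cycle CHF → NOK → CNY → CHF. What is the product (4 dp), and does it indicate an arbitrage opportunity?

Around CHF → NOK → CNY → CHF: 1 × 11.102 × 0.67605 × 0.13323 = 0.999959
Product ≈ 1 (deviation 0.004%, within rounding noise).

1.0000 (no arbitrage)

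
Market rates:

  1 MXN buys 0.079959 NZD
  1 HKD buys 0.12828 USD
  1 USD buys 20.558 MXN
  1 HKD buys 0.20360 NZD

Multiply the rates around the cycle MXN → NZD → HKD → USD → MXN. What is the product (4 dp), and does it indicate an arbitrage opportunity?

1.0357 (arbitrage exists)

Around MXN → NZD → HKD → USD → MXN: 1 × 0.079959 ÷ 0.20360 × 0.12828 × 20.558 = 1.035689
Product > 1; profitable direction is MXN → NZD → HKD → USD → MXN.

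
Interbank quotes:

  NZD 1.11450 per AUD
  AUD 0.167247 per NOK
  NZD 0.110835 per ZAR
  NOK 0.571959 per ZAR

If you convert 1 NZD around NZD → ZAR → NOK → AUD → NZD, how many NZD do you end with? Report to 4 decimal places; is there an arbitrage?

Around NZD → ZAR → NOK → AUD → NZD: 1 ÷ 0.110835 × 0.571959 × 0.167247 × 1.11450 = 0.961892
Product < 1; profitable direction is NZD → AUD → NOK → ZAR → NZD.

0.9619 (arbitrage exists)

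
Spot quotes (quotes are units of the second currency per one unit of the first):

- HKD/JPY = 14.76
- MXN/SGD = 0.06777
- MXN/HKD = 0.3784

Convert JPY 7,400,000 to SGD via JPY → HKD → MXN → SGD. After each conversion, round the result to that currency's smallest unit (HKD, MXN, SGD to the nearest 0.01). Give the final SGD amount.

JPY 7,400,000 ÷ 14.76 = HKD 501,355.01
HKD 501,355.01 ÷ 0.3784 = MXN 1,324,933.96
MXN 1,324,933.96 × 0.06777 = SGD 89,790.77

SGD 89,790.77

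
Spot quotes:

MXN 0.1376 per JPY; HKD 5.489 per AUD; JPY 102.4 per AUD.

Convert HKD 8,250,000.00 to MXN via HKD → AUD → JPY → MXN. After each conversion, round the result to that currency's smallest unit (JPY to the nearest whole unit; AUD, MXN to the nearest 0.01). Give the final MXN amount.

MXN 21,177,715.34

HKD 8,250,000.00 ÷ 5.489 = AUD 1,503,006.01
AUD 1,503,006.01 × 102.4 = JPY 153,907,815
JPY 153,907,815 × 0.1376 = MXN 21,177,715.34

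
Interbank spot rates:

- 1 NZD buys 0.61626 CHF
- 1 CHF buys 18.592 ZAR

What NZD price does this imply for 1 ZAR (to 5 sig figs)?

ZAR/NZD = 0.087279

1 ZAR ÷ 18.592 = 0.0537866 CHF
0.0537866 CHF ÷ 0.61626 = 0.087279 NZD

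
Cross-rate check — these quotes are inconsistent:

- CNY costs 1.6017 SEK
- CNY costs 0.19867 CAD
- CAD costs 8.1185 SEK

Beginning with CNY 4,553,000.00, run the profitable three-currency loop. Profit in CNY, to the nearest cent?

Profit: CNY 31,843.98

Profitable loop is CNY → CAD → SEK → CNY:
CNY 4,553,000.00 × 0.19867 = CAD 904,544.51
CAD 904,544.51 × 8.1185 = SEK 7,343,544.60
SEK 7,343,544.60 ÷ 1.6017 = CNY 4,584,843.98
Profit = CNY 4,584,843.98 − CNY 4,553,000.00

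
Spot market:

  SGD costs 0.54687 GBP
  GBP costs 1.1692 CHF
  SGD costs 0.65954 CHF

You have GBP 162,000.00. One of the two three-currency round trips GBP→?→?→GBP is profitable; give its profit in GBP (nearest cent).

Profit: GBP 5,102.62

Profitable loop is GBP → SGD → CHF → GBP:
GBP 162,000.00 ÷ 0.54687 = SGD 296,231.28
SGD 296,231.28 × 0.65954 = CHF 195,376.38
CHF 195,376.38 ÷ 1.1692 = GBP 167,102.62
Profit = GBP 167,102.62 − GBP 162,000.00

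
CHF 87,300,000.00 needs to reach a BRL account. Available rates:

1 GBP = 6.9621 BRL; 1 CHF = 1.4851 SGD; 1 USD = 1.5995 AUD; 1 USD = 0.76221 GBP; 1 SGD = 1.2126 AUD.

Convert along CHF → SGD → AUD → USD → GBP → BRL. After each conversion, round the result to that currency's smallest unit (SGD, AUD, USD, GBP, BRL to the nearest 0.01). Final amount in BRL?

CHF 87,300,000.00 × 1.4851 = SGD 129,649,230.00
SGD 129,649,230.00 × 1.2126 = AUD 157,212,656.30
AUD 157,212,656.30 ÷ 1.5995 = USD 98,288,625.38
USD 98,288,625.38 × 0.76221 = GBP 74,916,573.15
GBP 74,916,573.15 × 6.9621 = BRL 521,576,673.93

BRL 521,576,673.93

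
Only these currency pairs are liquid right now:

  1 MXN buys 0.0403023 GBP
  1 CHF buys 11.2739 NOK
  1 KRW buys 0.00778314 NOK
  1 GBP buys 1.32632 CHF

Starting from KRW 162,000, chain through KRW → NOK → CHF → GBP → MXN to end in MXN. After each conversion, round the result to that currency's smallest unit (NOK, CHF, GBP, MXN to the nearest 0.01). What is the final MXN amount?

MXN 2,092.19

KRW 162,000 × 0.00778314 = NOK 1,260.87
NOK 1,260.87 ÷ 11.2739 = CHF 111.84
CHF 111.84 ÷ 1.32632 = GBP 84.32
GBP 84.32 ÷ 0.0403023 = MXN 2,092.19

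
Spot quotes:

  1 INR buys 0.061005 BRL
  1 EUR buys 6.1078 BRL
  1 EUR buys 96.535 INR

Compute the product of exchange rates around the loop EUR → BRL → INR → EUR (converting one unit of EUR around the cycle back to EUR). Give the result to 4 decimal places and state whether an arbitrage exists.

1.0371 (arbitrage exists)

Around EUR → BRL → INR → EUR: 1 × 6.1078 ÷ 0.061005 ÷ 96.535 = 1.037133
Product > 1; profitable direction is EUR → BRL → INR → EUR.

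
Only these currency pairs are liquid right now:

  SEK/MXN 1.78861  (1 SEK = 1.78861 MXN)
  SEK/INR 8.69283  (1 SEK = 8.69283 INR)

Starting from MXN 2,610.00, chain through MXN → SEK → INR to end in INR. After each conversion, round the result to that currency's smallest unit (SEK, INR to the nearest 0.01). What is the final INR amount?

INR 12,684.84

MXN 2,610.00 ÷ 1.78861 = SEK 1,459.23
SEK 1,459.23 × 8.69283 = INR 12,684.84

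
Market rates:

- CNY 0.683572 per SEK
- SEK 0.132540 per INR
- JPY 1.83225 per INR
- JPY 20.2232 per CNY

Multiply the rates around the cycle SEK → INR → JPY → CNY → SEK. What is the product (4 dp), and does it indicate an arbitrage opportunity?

1.0000 (no arbitrage)

Around SEK → INR → JPY → CNY → SEK: 1 ÷ 0.132540 × 1.83225 ÷ 20.2232 ÷ 0.683572 = 1.000008
Product ≈ 1 (deviation 0.001%, within rounding noise).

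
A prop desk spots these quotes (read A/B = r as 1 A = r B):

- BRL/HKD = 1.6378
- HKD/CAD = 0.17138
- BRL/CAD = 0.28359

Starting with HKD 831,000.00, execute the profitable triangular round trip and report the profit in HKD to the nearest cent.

Profitable loop is HKD → BRL → CAD → HKD:
HKD 831,000.00 ÷ 1.6378 = BRL 507,387.96
BRL 507,387.96 × 0.28359 = CAD 143,890.15
CAD 143,890.15 ÷ 0.17138 = HKD 839,597.10
Profit = HKD 839,597.10 − HKD 831,000.00

Profit: HKD 8,597.10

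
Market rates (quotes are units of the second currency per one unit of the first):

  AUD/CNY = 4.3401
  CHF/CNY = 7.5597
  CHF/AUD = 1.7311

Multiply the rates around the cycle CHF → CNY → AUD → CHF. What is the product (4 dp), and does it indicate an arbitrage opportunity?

Around CHF → CNY → AUD → CHF: 1 × 7.5597 ÷ 4.3401 ÷ 1.7311 = 1.006196
Product > 1; profitable direction is CHF → CNY → AUD → CHF.

1.0062 (arbitrage exists)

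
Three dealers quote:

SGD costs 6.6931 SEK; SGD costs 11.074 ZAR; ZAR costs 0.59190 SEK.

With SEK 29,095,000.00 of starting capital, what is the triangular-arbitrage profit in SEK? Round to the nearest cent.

Profitable loop is SEK → ZAR → SGD → SEK:
SEK 29,095,000.00 ÷ 0.59190 = ZAR 49,155,262.71
ZAR 49,155,262.71 ÷ 11.074 = SGD 4,438,799.23
SGD 4,438,799.23 × 6.6931 = SEK 29,709,327.15
Profit = SEK 29,709,327.15 − SEK 29,095,000.00

Profit: SEK 614,327.15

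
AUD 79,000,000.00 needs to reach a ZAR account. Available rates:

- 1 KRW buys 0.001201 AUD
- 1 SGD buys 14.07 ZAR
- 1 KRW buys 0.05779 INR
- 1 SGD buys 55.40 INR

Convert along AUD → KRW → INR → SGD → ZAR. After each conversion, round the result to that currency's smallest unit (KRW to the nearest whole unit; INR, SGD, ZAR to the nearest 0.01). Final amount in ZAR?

ZAR 965,430,713.62

AUD 79,000,000.00 ÷ 0.001201 = KRW 65,778,517,902
KRW 65,778,517,902 × 0.05779 = INR 3,801,340,549.56
INR 3,801,340,549.56 ÷ 55.40 = SGD 68,616,255.41
SGD 68,616,255.41 × 14.07 = ZAR 965,430,713.62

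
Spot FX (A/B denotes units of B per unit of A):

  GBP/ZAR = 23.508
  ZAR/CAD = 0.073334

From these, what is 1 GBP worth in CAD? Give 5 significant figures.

GBP/CAD = 1.7239

1 GBP × 23.508 = 23.508 ZAR
23.508 ZAR × 0.073334 = 1.72394 CAD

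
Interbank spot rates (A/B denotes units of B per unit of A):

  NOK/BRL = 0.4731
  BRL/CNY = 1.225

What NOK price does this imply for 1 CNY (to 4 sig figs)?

1 CNY ÷ 1.225 = 0.816327 BRL
0.816327 BRL ÷ 0.4731 = 1.72548 NOK

CNY/NOK = 1.725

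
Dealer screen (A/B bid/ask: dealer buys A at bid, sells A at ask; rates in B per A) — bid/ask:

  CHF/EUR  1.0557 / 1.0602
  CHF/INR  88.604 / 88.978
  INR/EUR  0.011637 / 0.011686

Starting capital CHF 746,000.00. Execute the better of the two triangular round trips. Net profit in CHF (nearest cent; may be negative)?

Best loop CHF → EUR → INR → CHF:
CHF 746,000.00 × 1.0557 (sell CHF at bid) = EUR 787,552.20
EUR 787,552.20 ÷ 0.011686 (buy INR at ask) = INR 67,392,794.80
INR 67,392,794.80 ÷ 88.978 (buy CHF at ask) = CHF 757,409.64

Net profit: CHF 11,409.64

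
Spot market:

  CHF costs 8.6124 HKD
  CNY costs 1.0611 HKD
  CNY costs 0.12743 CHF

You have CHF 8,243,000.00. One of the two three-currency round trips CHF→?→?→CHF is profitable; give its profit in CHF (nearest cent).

Profit: CHF 282,598.19

Profitable loop is CHF → HKD → CNY → CHF:
CHF 8,243,000.00 × 8.6124 = HKD 70,992,013.20
HKD 70,992,013.20 ÷ 1.0611 = CNY 66,904,168.50
CNY 66,904,168.50 × 0.12743 = CHF 8,525,598.19
Profit = CHF 8,525,598.19 − CHF 8,243,000.00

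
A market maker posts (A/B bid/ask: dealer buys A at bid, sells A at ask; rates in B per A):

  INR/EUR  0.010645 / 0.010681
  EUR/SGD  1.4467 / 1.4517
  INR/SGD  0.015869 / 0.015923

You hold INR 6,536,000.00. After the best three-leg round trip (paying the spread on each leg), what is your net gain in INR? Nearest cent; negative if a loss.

Best loop INR → SGD → EUR → INR:
INR 6,536,000.00 × 0.015869 (sell INR at bid) = SGD 103,719.78
SGD 103,719.78 ÷ 1.4517 (buy EUR at ask) = EUR 71,447.12
EUR 71,447.12 ÷ 0.010681 (buy INR at ask) = INR 6,689,178.91

Net profit: INR 153,178.91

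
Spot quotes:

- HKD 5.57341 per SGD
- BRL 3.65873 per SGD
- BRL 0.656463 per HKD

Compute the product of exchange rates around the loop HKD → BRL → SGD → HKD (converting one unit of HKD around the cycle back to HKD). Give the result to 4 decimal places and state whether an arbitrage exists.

1.0000 (no arbitrage)

Around HKD → BRL → SGD → HKD: 1 × 0.656463 ÷ 3.65873 × 5.57341 = 1.000002
Product ≈ 1 (deviation 0.000%, within rounding noise).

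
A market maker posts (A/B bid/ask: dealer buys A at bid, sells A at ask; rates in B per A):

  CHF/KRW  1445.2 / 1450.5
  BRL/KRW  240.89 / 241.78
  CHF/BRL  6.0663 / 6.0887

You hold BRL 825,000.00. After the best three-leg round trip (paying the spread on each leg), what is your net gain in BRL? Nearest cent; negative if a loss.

Best loop BRL → KRW → CHF → BRL:
BRL 825,000.00 × 240.89 (sell BRL at bid) = KRW 198,734,250
KRW 198,734,250 ÷ 1450.5 (buy CHF at ask) = CHF 137,010.86
CHF 137,010.86 × 6.0663 (sell CHF at bid) = BRL 831,148.97

Net profit: BRL 6,148.97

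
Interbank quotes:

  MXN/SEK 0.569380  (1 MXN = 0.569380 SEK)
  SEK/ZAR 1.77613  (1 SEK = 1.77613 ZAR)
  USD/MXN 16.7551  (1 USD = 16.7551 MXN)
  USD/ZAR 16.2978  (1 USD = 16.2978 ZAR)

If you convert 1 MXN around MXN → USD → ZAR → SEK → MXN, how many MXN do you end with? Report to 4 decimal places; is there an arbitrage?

0.9618 (arbitrage exists)

Around MXN → USD → ZAR → SEK → MXN: 1 ÷ 16.7551 × 16.2978 ÷ 1.77613 ÷ 0.569380 = 0.961845
Product < 1; profitable direction is MXN → SEK → ZAR → USD → MXN.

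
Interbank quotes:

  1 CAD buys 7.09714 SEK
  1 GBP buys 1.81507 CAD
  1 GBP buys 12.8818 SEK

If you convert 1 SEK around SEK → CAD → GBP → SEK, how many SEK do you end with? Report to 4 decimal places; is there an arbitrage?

1.0000 (no arbitrage)

Around SEK → CAD → GBP → SEK: 1 ÷ 7.09714 ÷ 1.81507 × 12.8818 = 1.000000
Product ≈ 1 (deviation 0.000%, within rounding noise).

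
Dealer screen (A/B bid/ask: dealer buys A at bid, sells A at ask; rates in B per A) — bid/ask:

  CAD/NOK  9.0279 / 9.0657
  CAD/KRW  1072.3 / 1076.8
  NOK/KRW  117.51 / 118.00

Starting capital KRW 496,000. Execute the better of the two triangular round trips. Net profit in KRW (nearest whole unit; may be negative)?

Best loop KRW → NOK → CAD → KRW:
KRW 496,000 ÷ 118.00 (buy NOK at ask) = NOK 4,203.39
NOK 4,203.39 ÷ 9.0657 (buy CAD at ask) = CAD 463.66
CAD 463.66 × 1072.3 (sell CAD at bid) = KRW 497,181

Net profit: KRW 1,181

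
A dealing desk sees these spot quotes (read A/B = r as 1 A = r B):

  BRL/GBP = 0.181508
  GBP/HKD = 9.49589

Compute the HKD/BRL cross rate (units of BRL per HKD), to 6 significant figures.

1 HKD ÷ 9.49589 = 0.105309 GBP
0.105309 GBP ÷ 0.181508 = 0.580188 BRL

HKD/BRL = 0.580188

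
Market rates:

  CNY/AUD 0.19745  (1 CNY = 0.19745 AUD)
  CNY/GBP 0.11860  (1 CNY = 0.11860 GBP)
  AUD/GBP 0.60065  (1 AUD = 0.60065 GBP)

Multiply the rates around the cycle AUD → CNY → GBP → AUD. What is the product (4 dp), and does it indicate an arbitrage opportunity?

1.0000 (no arbitrage)

Around AUD → CNY → GBP → AUD: 1 ÷ 0.19745 × 0.11860 ÷ 0.60065 = 1.000014
Product ≈ 1 (deviation 0.001%, within rounding noise).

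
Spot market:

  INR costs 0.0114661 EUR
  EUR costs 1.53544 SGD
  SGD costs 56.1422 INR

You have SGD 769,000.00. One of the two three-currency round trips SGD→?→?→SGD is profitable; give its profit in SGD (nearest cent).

Profitable loop is SGD → EUR → INR → SGD:
SGD 769,000.00 ÷ 1.53544 = EUR 500,833.64
EUR 500,833.64 ÷ 0.0114661 = INR 43,679,510.67
INR 43,679,510.67 ÷ 56.1422 = SGD 778,015.66
Profit = SGD 778,015.66 − SGD 769,000.00

Profit: SGD 9,015.66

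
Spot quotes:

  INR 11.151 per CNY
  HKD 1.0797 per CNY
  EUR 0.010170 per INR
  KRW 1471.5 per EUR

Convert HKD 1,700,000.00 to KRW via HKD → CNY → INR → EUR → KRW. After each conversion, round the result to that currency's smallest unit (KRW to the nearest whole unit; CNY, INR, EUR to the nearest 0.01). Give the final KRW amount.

HKD 1,700,000.00 ÷ 1.0797 = CNY 1,574,511.44
CNY 1,574,511.44 × 11.151 = INR 17,557,377.07
INR 17,557,377.07 × 0.010170 = EUR 178,558.52
EUR 178,558.52 × 1471.5 = KRW 262,748,862

KRW 262,748,862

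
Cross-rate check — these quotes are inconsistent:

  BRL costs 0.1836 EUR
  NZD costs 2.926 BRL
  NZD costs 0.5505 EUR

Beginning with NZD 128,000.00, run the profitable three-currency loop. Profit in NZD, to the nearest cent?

Profit: NZD 3,165.70

Profitable loop is NZD → EUR → BRL → NZD:
NZD 128,000.00 × 0.5505 = EUR 70,464.00
EUR 70,464.00 ÷ 0.1836 = BRL 383,790.85
BRL 383,790.85 ÷ 2.926 = NZD 131,165.70
Profit = NZD 131,165.70 − NZD 128,000.00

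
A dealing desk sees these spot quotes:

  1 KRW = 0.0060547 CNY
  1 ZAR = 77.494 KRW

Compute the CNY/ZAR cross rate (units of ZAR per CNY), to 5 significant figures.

1 CNY ÷ 0.0060547 = 165.161 KRW
165.161 KRW ÷ 77.494 = 2.13127 ZAR

CNY/ZAR = 2.1313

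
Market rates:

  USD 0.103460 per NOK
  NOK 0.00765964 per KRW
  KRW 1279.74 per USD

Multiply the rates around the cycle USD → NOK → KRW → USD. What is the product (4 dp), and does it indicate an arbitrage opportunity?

0.9860 (arbitrage exists)

Around USD → NOK → KRW → USD: 1 ÷ 0.103460 ÷ 0.00765964 ÷ 1279.74 = 0.986047
Product < 1; profitable direction is USD → KRW → NOK → USD.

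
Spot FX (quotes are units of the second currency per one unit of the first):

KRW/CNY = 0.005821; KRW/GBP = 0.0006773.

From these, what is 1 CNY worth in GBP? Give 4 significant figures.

1 CNY ÷ 0.005821 = 171.792 KRW
171.792 KRW × 0.0006773 = 0.116355 GBP

CNY/GBP = 0.1164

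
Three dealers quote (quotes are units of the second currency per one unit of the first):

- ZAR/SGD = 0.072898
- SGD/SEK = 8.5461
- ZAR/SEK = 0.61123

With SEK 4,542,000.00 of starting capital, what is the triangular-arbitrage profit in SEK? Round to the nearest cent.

Profitable loop is SEK → ZAR → SGD → SEK:
SEK 4,542,000.00 ÷ 0.61123 = ZAR 7,430,917.99
ZAR 7,430,917.99 × 0.072898 = SGD 541,699.06
SGD 541,699.06 × 8.5461 = SEK 4,629,414.33
Profit = SEK 4,629,414.33 − SEK 4,542,000.00

Profit: SEK 87,414.33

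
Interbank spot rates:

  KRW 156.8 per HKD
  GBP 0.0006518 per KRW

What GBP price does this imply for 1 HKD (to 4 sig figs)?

HKD/GBP = 0.1022

1 HKD × 156.8 = 156.8 KRW
156.8 KRW × 0.0006518 = 0.102202 GBP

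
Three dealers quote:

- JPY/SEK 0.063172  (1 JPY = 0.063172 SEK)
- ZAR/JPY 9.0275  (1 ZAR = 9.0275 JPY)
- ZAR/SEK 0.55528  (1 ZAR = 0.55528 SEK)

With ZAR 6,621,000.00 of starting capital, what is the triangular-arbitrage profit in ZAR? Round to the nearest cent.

Profit: ZAR 178,918.07

Profitable loop is ZAR → JPY → SEK → ZAR:
ZAR 6,621,000.00 × 9.0275 = JPY 59,771,078
JPY 59,771,078 × 0.063172 = SEK 3,775,858.51
SEK 3,775,858.51 ÷ 0.55528 = ZAR 6,799,918.07
Profit = ZAR 6,799,918.07 − ZAR 6,621,000.00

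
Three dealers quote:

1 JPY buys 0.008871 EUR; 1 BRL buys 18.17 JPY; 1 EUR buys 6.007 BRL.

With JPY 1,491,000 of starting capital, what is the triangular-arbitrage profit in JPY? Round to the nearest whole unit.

Profitable loop is JPY → BRL → EUR → JPY:
JPY 1,491,000 ÷ 18.17 = BRL 82,058.34
BRL 82,058.34 ÷ 6.007 = EUR 13,660.45
EUR 13,660.45 ÷ 0.008871 = JPY 1,539,900
Profit = JPY 1,539,900 − JPY 1,491,000

Profit: JPY 48,900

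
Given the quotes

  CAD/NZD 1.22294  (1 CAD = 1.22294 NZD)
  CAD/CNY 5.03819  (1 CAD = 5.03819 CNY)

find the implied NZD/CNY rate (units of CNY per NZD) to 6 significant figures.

NZD/CNY = 4.11974

1 NZD ÷ 1.22294 = 0.817702 CAD
0.817702 CAD × 5.03819 = 4.11974 CNY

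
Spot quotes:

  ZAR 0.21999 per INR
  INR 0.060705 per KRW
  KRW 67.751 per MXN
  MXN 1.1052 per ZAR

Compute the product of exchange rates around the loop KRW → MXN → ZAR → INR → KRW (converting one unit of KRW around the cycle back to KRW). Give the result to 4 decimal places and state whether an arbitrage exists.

Around KRW → MXN → ZAR → INR → KRW: 1 ÷ 67.751 ÷ 1.1052 ÷ 0.21999 ÷ 0.060705 = 1.000037
Product ≈ 1 (deviation 0.004%, within rounding noise).

1.0000 (no arbitrage)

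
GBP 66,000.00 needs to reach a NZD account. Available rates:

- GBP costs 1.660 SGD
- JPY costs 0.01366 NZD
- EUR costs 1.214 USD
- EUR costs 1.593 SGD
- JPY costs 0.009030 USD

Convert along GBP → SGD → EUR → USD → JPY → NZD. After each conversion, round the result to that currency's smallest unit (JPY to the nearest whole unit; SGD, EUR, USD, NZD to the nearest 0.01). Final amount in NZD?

GBP 66,000.00 × 1.660 = SGD 109,560.00
SGD 109,560.00 ÷ 1.593 = EUR 68,775.89
EUR 68,775.89 × 1.214 = USD 83,493.93
USD 83,493.93 ÷ 0.009030 = JPY 9,246,282
JPY 9,246,282 × 0.01366 = NZD 126,304.21

NZD 126,304.21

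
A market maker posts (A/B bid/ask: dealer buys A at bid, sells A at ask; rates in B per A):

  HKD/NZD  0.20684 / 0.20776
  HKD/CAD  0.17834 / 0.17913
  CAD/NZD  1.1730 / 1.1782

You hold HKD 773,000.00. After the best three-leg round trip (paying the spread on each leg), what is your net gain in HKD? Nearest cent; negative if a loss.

Net profit: HKD 5,331.01

Best loop HKD → CAD → NZD → HKD:
HKD 773,000.00 × 0.17834 (sell HKD at bid) = CAD 137,856.82
CAD 137,856.82 × 1.1730 (sell CAD at bid) = NZD 161,706.05
NZD 161,706.05 ÷ 0.20776 (buy HKD at ask) = HKD 778,331.01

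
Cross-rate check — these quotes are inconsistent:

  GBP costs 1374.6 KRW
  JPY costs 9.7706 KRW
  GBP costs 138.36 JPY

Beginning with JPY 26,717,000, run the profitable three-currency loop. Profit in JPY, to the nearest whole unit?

Profit: JPY 449,409

Profitable loop is JPY → GBP → KRW → JPY:
JPY 26,717,000 ÷ 138.36 = GBP 193,097.72
GBP 193,097.72 × 1374.6 = KRW 265,432,121
KRW 265,432,121 ÷ 9.7706 = JPY 27,166,409
Profit = JPY 27,166,409 − JPY 26,717,000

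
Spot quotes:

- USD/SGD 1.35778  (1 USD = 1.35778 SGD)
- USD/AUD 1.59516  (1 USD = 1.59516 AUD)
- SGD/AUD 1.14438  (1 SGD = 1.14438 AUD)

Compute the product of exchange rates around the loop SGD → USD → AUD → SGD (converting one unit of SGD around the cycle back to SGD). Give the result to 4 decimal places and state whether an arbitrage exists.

1.0266 (arbitrage exists)

Around SGD → USD → AUD → SGD: 1 ÷ 1.35778 × 1.59516 ÷ 1.14438 = 1.026608
Product > 1; profitable direction is SGD → USD → AUD → SGD.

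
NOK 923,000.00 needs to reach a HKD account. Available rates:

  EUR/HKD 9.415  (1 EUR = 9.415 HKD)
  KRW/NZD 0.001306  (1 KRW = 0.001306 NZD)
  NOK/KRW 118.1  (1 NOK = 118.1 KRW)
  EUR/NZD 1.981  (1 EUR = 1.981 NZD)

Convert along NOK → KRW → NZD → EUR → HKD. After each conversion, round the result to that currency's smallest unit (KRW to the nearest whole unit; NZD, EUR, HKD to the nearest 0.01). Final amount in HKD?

HKD 676,597.87

NOK 923,000.00 × 118.1 = KRW 109,006,300
KRW 109,006,300 × 0.001306 = NZD 142,362.23
NZD 142,362.23 ÷ 1.981 = EUR 71,863.82
EUR 71,863.82 × 9.415 = HKD 676,597.87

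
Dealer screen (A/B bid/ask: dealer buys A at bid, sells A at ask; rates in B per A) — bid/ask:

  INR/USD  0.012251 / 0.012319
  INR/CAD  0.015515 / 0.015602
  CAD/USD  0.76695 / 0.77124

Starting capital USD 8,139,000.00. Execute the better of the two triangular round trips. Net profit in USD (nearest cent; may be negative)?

Best loop USD → CAD → INR → USD:
USD 8,139,000.00 ÷ 0.77124 (buy CAD at ask) = CAD 10,553,135.21
CAD 10,553,135.21 ÷ 0.015602 (buy INR at ask) = INR 676,396,308.86
INR 676,396,308.86 × 0.012251 (sell INR at bid) = USD 8,286,531.18

Net profit: USD 147,531.18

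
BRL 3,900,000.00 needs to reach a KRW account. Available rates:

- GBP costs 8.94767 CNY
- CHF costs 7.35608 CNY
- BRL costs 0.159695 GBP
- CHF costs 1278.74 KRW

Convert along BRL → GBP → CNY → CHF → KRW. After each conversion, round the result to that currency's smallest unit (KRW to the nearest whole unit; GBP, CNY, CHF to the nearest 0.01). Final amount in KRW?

BRL 3,900,000.00 × 0.159695 = GBP 622,810.50
GBP 622,810.50 × 8.94767 = CNY 5,572,702.83
CNY 5,572,702.83 ÷ 7.35608 = CHF 757,564.20
CHF 757,564.20 × 1278.74 = KRW 968,727,645

KRW 968,727,645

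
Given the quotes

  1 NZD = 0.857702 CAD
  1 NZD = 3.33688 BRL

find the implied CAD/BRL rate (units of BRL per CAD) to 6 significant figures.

1 CAD ÷ 0.857702 = 1.16591 NZD
1.16591 NZD × 3.33688 = 3.89049 BRL

CAD/BRL = 3.89049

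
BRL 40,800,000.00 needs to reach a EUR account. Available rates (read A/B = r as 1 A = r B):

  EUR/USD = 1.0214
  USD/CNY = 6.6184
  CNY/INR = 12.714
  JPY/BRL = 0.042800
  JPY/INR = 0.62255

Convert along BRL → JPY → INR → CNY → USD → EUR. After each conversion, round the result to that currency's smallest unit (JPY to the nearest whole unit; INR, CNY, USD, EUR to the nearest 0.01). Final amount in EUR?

EUR 6,904,934.44

BRL 40,800,000.00 ÷ 0.042800 = JPY 953,271,028
JPY 953,271,028 × 0.62255 = INR 593,458,878.48
INR 593,458,878.48 ÷ 12.714 = CNY 46,677,589.94
CNY 46,677,589.94 ÷ 6.6184 = USD 7,052,700.04
USD 7,052,700.04 ÷ 1.0214 = EUR 6,904,934.44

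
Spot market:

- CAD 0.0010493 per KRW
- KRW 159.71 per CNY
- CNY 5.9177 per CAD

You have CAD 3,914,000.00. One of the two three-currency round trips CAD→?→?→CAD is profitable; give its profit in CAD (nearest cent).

Profitable loop is CAD → KRW → CNY → CAD:
CAD 3,914,000.00 ÷ 0.0010493 = KRW 3,730,105,785
KRW 3,730,105,785 ÷ 159.71 = CNY 23,355,492.99
CNY 23,355,492.99 ÷ 5.9177 = CAD 3,946,717.98
Profit = CAD 3,946,717.98 − CAD 3,914,000.00

Profit: CAD 32,717.98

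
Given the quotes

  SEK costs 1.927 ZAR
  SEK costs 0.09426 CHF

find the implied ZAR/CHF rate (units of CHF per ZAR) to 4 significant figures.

1 ZAR ÷ 1.927 = 0.518941 SEK
0.518941 SEK × 0.09426 = 0.0489154 CHF

ZAR/CHF = 0.04892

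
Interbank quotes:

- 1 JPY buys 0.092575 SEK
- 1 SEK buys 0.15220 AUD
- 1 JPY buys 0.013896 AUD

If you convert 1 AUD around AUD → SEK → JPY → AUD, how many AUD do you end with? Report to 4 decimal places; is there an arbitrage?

0.9862 (arbitrage exists)

Around AUD → SEK → JPY → AUD: 1 ÷ 0.15220 ÷ 0.092575 × 0.013896 = 0.986237
Product < 1; profitable direction is AUD → JPY → SEK → AUD.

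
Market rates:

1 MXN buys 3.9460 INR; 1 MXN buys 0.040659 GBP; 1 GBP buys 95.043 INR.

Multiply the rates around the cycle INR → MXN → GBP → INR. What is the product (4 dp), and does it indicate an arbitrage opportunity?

Around INR → MXN → GBP → INR: 1 ÷ 3.9460 × 0.040659 × 95.043 = 0.979309
Product < 1; profitable direction is INR → GBP → MXN → INR.

0.9793 (arbitrage exists)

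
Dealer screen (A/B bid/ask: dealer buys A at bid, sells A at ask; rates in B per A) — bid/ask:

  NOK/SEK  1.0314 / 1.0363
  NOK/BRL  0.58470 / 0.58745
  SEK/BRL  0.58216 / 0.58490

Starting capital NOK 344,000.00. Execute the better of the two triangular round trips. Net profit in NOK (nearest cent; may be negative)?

Net profit: NOK 7,606.60

Best loop NOK → SEK → BRL → NOK:
NOK 344,000.00 × 1.0314 (sell NOK at bid) = SEK 354,801.60
SEK 354,801.60 × 0.58216 (sell SEK at bid) = BRL 206,551.30
BRL 206,551.30 ÷ 0.58745 (buy NOK at ask) = NOK 351,606.60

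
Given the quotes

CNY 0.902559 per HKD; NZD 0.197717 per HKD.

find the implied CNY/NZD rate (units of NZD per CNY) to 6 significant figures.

CNY/NZD = 0.219063

1 CNY ÷ 0.902559 = 1.10796 HKD
1.10796 HKD × 0.197717 = 0.219063 NZD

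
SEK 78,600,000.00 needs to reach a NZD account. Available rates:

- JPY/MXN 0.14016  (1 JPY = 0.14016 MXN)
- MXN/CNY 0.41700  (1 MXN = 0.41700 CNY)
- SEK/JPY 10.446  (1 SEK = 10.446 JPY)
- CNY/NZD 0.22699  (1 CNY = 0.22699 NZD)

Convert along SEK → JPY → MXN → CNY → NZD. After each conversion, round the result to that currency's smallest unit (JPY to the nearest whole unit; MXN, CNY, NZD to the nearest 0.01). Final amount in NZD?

NZD 10,892,797.65

SEK 78,600,000.00 × 10.446 = JPY 821,055,600
JPY 821,055,600 × 0.14016 = MXN 115,079,152.90
MXN 115,079,152.90 × 0.41700 = CNY 47,988,006.76
CNY 47,988,006.76 × 0.22699 = NZD 10,892,797.65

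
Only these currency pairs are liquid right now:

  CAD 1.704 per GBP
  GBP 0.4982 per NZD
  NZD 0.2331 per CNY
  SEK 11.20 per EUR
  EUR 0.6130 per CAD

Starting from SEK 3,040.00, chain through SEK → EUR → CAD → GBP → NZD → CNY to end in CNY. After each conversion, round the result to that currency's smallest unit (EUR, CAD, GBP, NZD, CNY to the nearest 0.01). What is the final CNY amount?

SEK 3,040.00 ÷ 11.20 = EUR 271.43
EUR 271.43 ÷ 0.6130 = CAD 442.79
CAD 442.79 ÷ 1.704 = GBP 259.85
GBP 259.85 ÷ 0.4982 = NZD 521.58
NZD 521.58 ÷ 0.2331 = CNY 2,237.58

CNY 2,237.58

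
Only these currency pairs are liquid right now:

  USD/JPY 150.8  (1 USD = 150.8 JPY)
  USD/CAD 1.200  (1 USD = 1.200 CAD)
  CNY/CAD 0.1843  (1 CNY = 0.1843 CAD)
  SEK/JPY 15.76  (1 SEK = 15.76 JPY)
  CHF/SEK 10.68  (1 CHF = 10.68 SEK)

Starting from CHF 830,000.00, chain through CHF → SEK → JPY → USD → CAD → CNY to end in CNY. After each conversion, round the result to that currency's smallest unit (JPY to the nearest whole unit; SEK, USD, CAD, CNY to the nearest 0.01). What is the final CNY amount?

CNY 6,031,983.29

CHF 830,000.00 × 10.68 = SEK 8,864,400.00
SEK 8,864,400.00 × 15.76 = JPY 139,702,944
JPY 139,702,944 ÷ 150.8 = USD 926,412.10
USD 926,412.10 × 1.200 = CAD 1,111,694.52
CAD 1,111,694.52 ÷ 0.1843 = CNY 6,031,983.29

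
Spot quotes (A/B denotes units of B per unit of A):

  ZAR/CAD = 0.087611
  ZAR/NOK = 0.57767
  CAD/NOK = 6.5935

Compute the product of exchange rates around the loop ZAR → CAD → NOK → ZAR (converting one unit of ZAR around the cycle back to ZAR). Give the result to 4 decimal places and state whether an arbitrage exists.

1.0000 (no arbitrage)

Around ZAR → CAD → NOK → ZAR: 1 × 0.087611 × 6.5935 ÷ 0.57767 = 0.999988
Product ≈ 1 (deviation 0.001%, within rounding noise).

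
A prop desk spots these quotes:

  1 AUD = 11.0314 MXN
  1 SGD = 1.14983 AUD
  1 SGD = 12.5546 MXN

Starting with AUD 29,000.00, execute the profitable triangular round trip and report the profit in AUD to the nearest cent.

Profit: AUD 299.44

Profitable loop is AUD → MXN → SGD → AUD:
AUD 29,000.00 × 11.0314 = MXN 319,910.60
MXN 319,910.60 ÷ 12.5546 = SGD 25,481.54
SGD 25,481.54 × 1.14983 = AUD 29,299.44
Profit = AUD 29,299.44 − AUD 29,000.00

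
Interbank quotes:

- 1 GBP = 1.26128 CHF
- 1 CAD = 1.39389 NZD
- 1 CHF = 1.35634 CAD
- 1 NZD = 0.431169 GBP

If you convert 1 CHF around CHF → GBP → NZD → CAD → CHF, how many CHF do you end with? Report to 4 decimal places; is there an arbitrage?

0.9726 (arbitrage exists)

Around CHF → GBP → NZD → CAD → CHF: 1 ÷ 1.26128 ÷ 0.431169 ÷ 1.39389 ÷ 1.35634 = 0.972622
Product < 1; profitable direction is CHF → CAD → NZD → GBP → CHF.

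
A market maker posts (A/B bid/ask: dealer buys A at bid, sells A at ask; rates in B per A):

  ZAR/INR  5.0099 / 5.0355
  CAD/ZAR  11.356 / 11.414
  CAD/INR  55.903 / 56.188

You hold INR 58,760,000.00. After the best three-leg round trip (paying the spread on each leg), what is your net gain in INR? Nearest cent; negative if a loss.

Best loop INR → CAD → ZAR → INR:
INR 58,760,000.00 ÷ 56.188 (buy CAD at ask) = CAD 1,045,774.90
CAD 1,045,774.90 × 11.356 (sell CAD at bid) = ZAR 11,875,819.75
ZAR 11,875,819.75 × 5.0099 (sell ZAR at bid) = INR 59,496,669.36

Net profit: INR 736,669.36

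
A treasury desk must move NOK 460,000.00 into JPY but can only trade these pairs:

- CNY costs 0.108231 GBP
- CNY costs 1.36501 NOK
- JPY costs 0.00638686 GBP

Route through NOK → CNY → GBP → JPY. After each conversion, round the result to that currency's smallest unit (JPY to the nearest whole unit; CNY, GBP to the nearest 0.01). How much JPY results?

NOK 460,000.00 ÷ 1.36501 = CNY 336,993.87
CNY 336,993.87 × 0.108231 = GBP 36,473.18
GBP 36,473.18 ÷ 0.00638686 = JPY 5,710,659

JPY 5,710,659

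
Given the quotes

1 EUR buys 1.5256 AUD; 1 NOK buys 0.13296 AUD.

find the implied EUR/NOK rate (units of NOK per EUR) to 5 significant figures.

EUR/NOK = 11.474

1 EUR × 1.5256 = 1.5256 AUD
1.5256 AUD ÷ 0.13296 = 11.4741 NOK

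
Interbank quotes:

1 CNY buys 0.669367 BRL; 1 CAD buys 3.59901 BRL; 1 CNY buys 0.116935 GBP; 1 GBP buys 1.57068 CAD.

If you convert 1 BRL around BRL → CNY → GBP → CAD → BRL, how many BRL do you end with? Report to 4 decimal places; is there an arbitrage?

Around BRL → CNY → GBP → CAD → BRL: 1 ÷ 0.669367 × 0.116935 × 1.57068 × 3.59901 = 0.987532
Product < 1; profitable direction is BRL → CAD → GBP → CNY → BRL.

0.9875 (arbitrage exists)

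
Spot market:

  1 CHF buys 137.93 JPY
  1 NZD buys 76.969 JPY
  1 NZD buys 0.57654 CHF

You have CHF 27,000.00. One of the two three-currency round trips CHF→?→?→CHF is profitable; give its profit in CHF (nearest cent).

Profitable loop is CHF → JPY → NZD → CHF:
CHF 27,000.00 × 137.93 = JPY 3,724,110
JPY 3,724,110 ÷ 76.969 = NZD 48,384.54
NZD 48,384.54 × 0.57654 = CHF 27,895.63
Profit = CHF 27,895.63 − CHF 27,000.00

Profit: CHF 895.63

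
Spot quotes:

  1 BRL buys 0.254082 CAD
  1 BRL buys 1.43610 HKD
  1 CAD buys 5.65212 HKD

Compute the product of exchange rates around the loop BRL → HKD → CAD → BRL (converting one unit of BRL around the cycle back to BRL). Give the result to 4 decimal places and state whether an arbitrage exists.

1.0000 (no arbitrage)

Around BRL → HKD → CAD → BRL: 1 × 1.43610 ÷ 5.65212 ÷ 0.254082 = 0.999999
Product ≈ 1 (deviation 0.000%, within rounding noise).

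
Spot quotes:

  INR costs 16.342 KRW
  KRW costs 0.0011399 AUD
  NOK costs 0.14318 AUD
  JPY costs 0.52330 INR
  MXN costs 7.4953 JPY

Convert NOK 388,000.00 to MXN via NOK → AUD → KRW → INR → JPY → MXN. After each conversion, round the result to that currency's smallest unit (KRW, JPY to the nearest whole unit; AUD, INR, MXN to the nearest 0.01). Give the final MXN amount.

NOK 388,000.00 × 0.14318 = AUD 55,553.84
AUD 55,553.84 ÷ 0.0011399 = KRW 48,735,714
KRW 48,735,714 ÷ 16.342 = INR 2,982,236.81
INR 2,982,236.81 ÷ 0.52330 = JPY 5,698,905
JPY 5,698,905 ÷ 7.4953 = MXN 760,330.47

MXN 760,330.47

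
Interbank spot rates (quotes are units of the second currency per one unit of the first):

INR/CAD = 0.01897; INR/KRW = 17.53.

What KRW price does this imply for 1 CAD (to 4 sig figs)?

CAD/KRW = 924.1

1 CAD ÷ 0.01897 = 52.7148 INR
52.7148 INR × 17.53 = 924.091 KRW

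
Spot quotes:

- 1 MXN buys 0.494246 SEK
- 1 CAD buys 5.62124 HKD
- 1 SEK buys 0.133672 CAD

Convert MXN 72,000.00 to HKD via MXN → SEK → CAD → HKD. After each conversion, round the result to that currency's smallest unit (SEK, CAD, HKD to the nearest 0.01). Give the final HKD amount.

MXN 72,000.00 × 0.494246 = SEK 35,585.71
SEK 35,585.71 × 0.133672 = CAD 4,756.81
CAD 4,756.81 × 5.62124 = HKD 26,739.17

HKD 26,739.17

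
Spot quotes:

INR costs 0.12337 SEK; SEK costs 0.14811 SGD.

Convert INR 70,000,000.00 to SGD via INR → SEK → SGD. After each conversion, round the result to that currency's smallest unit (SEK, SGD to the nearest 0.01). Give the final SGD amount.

INR 70,000,000.00 × 0.12337 = SEK 8,635,900.00
SEK 8,635,900.00 × 0.14811 = SGD 1,279,063.15

SGD 1,279,063.15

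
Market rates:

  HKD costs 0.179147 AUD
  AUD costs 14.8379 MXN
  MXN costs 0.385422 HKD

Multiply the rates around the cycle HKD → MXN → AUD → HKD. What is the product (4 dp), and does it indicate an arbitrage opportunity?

Around HKD → MXN → AUD → HKD: 1 ÷ 0.385422 ÷ 14.8379 ÷ 0.179147 = 0.976071
Product < 1; profitable direction is HKD → AUD → MXN → HKD.

0.9761 (arbitrage exists)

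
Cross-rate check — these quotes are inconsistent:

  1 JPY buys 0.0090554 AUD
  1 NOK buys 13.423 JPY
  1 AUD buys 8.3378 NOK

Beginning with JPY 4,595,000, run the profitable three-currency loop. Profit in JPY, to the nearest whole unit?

Profit: JPY 61,871

Profitable loop is JPY → AUD → NOK → JPY:
JPY 4,595,000 × 0.0090554 = AUD 41,609.56
AUD 41,609.56 × 8.3378 = NOK 346,932.21
NOK 346,932.21 × 13.423 = JPY 4,656,871
Profit = JPY 4,656,871 − JPY 4,595,000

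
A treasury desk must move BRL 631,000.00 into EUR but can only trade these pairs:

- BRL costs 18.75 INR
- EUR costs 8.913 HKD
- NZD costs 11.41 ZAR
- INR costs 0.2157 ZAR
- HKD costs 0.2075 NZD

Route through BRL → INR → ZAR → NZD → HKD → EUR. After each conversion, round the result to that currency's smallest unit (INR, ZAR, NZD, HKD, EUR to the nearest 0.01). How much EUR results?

EUR 120,935.31

BRL 631,000.00 × 18.75 = INR 11,831,250.00
INR 11,831,250.00 × 0.2157 = ZAR 2,552,000.62
ZAR 2,552,000.62 ÷ 11.41 = NZD 223,663.51
NZD 223,663.51 ÷ 0.2075 = HKD 1,077,896.43
HKD 1,077,896.43 ÷ 8.913 = EUR 120,935.31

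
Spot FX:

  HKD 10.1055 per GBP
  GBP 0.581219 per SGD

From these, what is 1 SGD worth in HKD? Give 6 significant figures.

1 SGD × 0.581219 = 0.581219 GBP
0.581219 GBP × 10.1055 = 5.87351 HKD

SGD/HKD = 5.87351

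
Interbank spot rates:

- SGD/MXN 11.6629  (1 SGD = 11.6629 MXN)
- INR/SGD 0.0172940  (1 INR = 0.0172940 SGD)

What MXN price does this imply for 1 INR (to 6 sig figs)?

1 INR × 0.0172940 = 0.017294 SGD
0.017294 SGD × 11.6629 = 0.201698 MXN

INR/MXN = 0.201698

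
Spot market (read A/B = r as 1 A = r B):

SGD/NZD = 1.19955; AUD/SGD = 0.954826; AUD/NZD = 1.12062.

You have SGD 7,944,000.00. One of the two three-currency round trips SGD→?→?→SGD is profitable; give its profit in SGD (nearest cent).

Profit: SGD 175,391.03

Profitable loop is SGD → NZD → AUD → SGD:
SGD 7,944,000.00 × 1.19955 = NZD 9,529,225.20
NZD 9,529,225.20 ÷ 1.12062 = AUD 8,503,529.47
AUD 8,503,529.47 × 0.954826 = SGD 8,119,391.03
Profit = SGD 8,119,391.03 − SGD 7,944,000.00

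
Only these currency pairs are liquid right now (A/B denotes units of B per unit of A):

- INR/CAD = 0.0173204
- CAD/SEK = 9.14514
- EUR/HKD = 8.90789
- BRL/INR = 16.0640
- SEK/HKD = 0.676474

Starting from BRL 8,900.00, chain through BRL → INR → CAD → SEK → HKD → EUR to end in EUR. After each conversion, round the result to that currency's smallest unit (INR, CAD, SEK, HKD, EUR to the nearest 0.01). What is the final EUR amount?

BRL 8,900.00 × 16.0640 = INR 142,969.60
INR 142,969.60 × 0.0173204 = CAD 2,476.29
CAD 2,476.29 × 9.14514 = SEK 22,646.02
SEK 22,646.02 × 0.676474 = HKD 15,319.44
HKD 15,319.44 ÷ 8.90789 = EUR 1,719.76

EUR 1,719.76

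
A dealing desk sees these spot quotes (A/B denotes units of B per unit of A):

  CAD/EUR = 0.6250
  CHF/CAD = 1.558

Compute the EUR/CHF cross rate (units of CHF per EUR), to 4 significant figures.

EUR/CHF = 1.027

1 EUR ÷ 0.6250 = 1.6 CAD
1.6 CAD ÷ 1.558 = 1.02696 CHF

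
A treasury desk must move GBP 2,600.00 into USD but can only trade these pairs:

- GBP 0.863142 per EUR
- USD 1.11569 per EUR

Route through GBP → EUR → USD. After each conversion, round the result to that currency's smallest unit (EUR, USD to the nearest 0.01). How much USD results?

USD 3,360.74

GBP 2,600.00 ÷ 0.863142 = EUR 3,012.25
EUR 3,012.25 × 1.11569 = USD 3,360.74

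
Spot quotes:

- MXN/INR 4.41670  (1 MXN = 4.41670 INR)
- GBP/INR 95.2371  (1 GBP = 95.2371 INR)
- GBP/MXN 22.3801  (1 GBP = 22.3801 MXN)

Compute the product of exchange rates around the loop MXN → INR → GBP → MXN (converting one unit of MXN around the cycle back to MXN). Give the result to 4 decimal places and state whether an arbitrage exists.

1.0379 (arbitrage exists)

Around MXN → INR → GBP → MXN: 1 × 4.41670 ÷ 95.2371 × 22.3801 = 1.037896
Product > 1; profitable direction is MXN → INR → GBP → MXN.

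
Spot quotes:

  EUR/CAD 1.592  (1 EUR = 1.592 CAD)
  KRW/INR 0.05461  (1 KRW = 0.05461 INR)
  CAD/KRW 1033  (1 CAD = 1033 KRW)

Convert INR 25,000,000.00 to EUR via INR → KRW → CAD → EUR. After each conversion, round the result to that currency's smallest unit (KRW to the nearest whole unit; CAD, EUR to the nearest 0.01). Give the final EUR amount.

EUR 278,371.29

INR 25,000,000.00 ÷ 0.05461 = KRW 457,791,613
KRW 457,791,613 ÷ 1033 = CAD 443,167.10
CAD 443,167.10 ÷ 1.592 = EUR 278,371.29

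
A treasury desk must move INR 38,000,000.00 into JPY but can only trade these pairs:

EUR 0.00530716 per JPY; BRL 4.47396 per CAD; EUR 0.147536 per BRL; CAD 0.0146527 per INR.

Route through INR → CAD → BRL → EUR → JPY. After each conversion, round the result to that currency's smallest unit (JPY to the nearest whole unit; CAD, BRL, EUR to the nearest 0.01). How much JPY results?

JPY 69,251,498

INR 38,000,000.00 × 0.0146527 = CAD 556,802.60
CAD 556,802.60 × 4.47396 = BRL 2,491,112.56
BRL 2,491,112.56 × 0.147536 = EUR 367,528.78
EUR 367,528.78 ÷ 0.00530716 = JPY 69,251,498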